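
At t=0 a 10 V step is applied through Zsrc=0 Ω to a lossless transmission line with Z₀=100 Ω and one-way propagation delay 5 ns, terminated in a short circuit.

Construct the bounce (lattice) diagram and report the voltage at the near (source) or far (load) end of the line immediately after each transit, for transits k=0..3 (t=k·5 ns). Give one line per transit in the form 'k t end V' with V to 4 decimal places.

0 0 source 10.0000
1 5 load 0.0000
2 10 source 10.0000
3 15 load 0.0000

Γ_L=-1.000000, Γ_S=-1.000000; launch V₁=10·100/100=10.000000
k=0 src: V=10.0000
k=1 load: inc=10.000000, refl=10.000000·-1.000000=-10.0000; V=0.000000+10.000000+-10.000000=0.0000
k=2 src: inc=-10.000000, refl=-10.000000·-1.000000=10.0000; V=10.000000+-10.000000+10.000000=10.0000
k=3 load: inc=10.000000, refl=10.000000·-1.000000=-10.0000; V=0.000000+10.000000+-10.000000=0.0000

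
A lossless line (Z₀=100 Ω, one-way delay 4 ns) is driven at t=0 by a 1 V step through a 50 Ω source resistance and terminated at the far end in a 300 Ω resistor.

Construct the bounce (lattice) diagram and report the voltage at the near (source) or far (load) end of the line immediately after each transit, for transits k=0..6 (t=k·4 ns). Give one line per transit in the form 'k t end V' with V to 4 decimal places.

0 0 source 0.6667
1 4 load 1.0000
2 8 source 0.8889
3 12 load 0.8333
4 16 source 0.8519
5 20 load 0.8611
6 24 source 0.8580

Γ_L=0.500000, Γ_S=-0.333333; launch V₁=1·100/150=0.666667
k=0 src: V=0.6667
k=1 load: inc=0.666667, refl=0.666667·0.500000=0.3333; V=0.000000+0.666667+0.333333=1.0000
k=2 src: inc=0.333333, refl=0.333333·-0.333333=-0.1111; V=0.666667+0.333333+-0.111111=0.8889
k=3 load: inc=-0.111111, refl=-0.111111·0.500000=-0.0556; V=1.000000+-0.111111+-0.055556=0.8333
k=4 src: inc=-0.055556, refl=-0.055556·-0.333333=0.0185; V=0.888889+-0.055556+0.018519=0.8519
k=5 load: inc=0.018519, refl=0.018519·0.500000=0.0093; V=0.833333+0.018519+0.009259=0.8611
k=6 src: inc=0.009259, refl=0.009259·-0.333333=-0.0031; V=0.851852+0.009259+-0.003086=0.8580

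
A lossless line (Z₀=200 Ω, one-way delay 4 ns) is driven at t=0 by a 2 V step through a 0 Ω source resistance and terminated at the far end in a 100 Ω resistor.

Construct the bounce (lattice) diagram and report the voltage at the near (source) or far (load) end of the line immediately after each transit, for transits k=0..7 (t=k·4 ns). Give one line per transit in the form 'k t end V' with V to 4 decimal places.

0 0 source 2.0000
1 4 load 1.3333
2 8 source 2.0000
3 12 load 1.7778
4 16 source 2.0000
5 20 load 1.9259
6 24 source 2.0000
7 28 load 1.9753

Γ_L=-0.333333, Γ_S=-1.000000; launch V₁=2·200/200=2.000000
k=0 src: V=2.0000
k=1 load: inc=2.000000, refl=2.000000·-0.333333=-0.6667; V=0.000000+2.000000+-0.666667=1.3333
k=2 src: inc=-0.666667, refl=-0.666667·-1.000000=0.6667; V=2.000000+-0.666667+0.666667=2.0000
k=3 load: inc=0.666667, refl=0.666667·-0.333333=-0.2222; V=1.333333+0.666667+-0.222222=1.7778
k=4 src: inc=-0.222222, refl=-0.222222·-1.000000=0.2222; V=2.000000+-0.222222+0.222222=2.0000
k=5 load: inc=0.222222, refl=0.222222·-0.333333=-0.0741; V=1.777778+0.222222+-0.074074=1.9259
k=6 src: inc=-0.074074, refl=-0.074074·-1.000000=0.0741; V=2.000000+-0.074074+0.074074=2.0000
k=7 load: inc=0.074074, refl=0.074074·-0.333333=-0.0247; V=1.925926+0.074074+-0.024691=1.9753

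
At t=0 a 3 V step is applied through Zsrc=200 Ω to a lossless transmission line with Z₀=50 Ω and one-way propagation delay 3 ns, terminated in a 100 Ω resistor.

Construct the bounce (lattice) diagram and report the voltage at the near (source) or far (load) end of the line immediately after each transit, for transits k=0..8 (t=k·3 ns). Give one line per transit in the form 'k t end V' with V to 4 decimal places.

0 0 source 0.6000
1 3 load 0.8000
2 6 source 0.9200
3 9 load 0.9600
4 12 source 0.9840
5 15 load 0.9920
6 18 source 0.9968
7 21 load 0.9984
8 24 source 0.9994

Γ_L=0.333333, Γ_S=0.600000; launch V₁=3·50/250=0.600000
k=0 src: V=0.6000
k=1 load: inc=0.600000, refl=0.600000·0.333333=0.2000; V=0.000000+0.600000+0.200000=0.8000
k=2 src: inc=0.200000, refl=0.200000·0.600000=0.1200; V=0.600000+0.200000+0.120000=0.9200
k=3 load: inc=0.120000, refl=0.120000·0.333333=0.0400; V=0.800000+0.120000+0.040000=0.9600
k=4 src: inc=0.040000, refl=0.040000·0.600000=0.0240; V=0.920000+0.040000+0.024000=0.9840
k=5 load: inc=0.024000, refl=0.024000·0.333333=0.0080; V=0.960000+0.024000+0.008000=0.9920
k=6 src: inc=0.008000, refl=0.008000·0.600000=0.0048; V=0.984000+0.008000+0.004800=0.9968
k=7 load: inc=0.004800, refl=0.004800·0.333333=0.0016; V=0.992000+0.004800+0.001600=0.9984
k=8 src: inc=0.001600, refl=0.001600·0.600000=0.0010; V=0.996800+0.001600+0.000960=0.9994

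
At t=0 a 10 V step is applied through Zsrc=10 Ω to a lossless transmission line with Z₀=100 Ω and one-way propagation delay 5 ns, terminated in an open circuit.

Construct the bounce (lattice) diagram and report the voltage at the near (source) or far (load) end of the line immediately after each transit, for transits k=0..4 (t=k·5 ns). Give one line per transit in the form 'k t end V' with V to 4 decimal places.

0 0 source 9.0909
1 5 load 18.1818
2 10 source 10.7438
3 15 load 3.3058
4 20 source 9.3914

Γ_L=1.000000, Γ_S=-0.818182; launch V₁=10·100/110=9.090909
k=0 src: V=9.0909
k=1 load: inc=9.090909, refl=9.090909·1.000000=9.0909; V=0.000000+9.090909+9.090909=18.1818
k=2 src: inc=9.090909, refl=9.090909·-0.818182=-7.4380; V=9.090909+9.090909+-7.438017=10.7438
k=3 load: inc=-7.438017, refl=-7.438017·1.000000=-7.4380; V=18.181818+-7.438017+-7.438017=3.3058
k=4 src: inc=-7.438017, refl=-7.438017·-0.818182=6.0856; V=10.743802+-7.438017+6.085650=9.3914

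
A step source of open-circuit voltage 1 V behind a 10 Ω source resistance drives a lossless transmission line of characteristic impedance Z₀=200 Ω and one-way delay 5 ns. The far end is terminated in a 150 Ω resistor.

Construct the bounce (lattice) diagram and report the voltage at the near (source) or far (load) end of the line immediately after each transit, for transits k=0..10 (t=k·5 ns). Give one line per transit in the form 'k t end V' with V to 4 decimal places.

Γ_L=-0.142857, Γ_S=-0.904762; launch V₁=1·200/210=0.952381
k=0 src: V=0.9524
k=1 load: inc=0.952381, refl=0.952381·-0.142857=-0.1361; V=0.000000+0.952381+-0.136054=0.8163
k=2 src: inc=-0.136054, refl=-0.136054·-0.904762=0.1231; V=0.952381+-0.136054+0.123097=0.9394
k=3 load: inc=0.123097, refl=0.123097·-0.142857=-0.0176; V=0.816327+0.123097+-0.017585=0.9218
k=4 src: inc=-0.017585, refl=-0.017585·-0.904762=0.0159; V=0.939423+-0.017585+0.015910=0.9377
k=5 load: inc=0.015910, refl=0.015910·-0.142857=-0.0023; V=0.921838+0.015910+-0.002273=0.9355
k=6 src: inc=-0.002273, refl=-0.002273·-0.904762=0.0021; V=0.937749+-0.002273+0.002056=0.9375
k=7 load: inc=0.002056, refl=0.002056·-0.142857=-0.0003; V=0.935476+0.002056+-0.000294=0.9372
k=8 src: inc=-0.000294, refl=-0.000294·-0.904762=0.0003; V=0.937532+-0.000294+0.000266=0.9375
k=9 load: inc=0.000266, refl=0.000266·-0.142857=-0.0000; V=0.937238+0.000266+-0.000038=0.9375
k=10 src: inc=-0.000038, refl=-0.000038·-0.904762=0.0000; V=0.937504+-0.000038+0.000034=0.9375

0 0 source 0.9524
1 5 load 0.8163
2 10 source 0.9394
3 15 load 0.9218
4 20 source 0.9377
5 25 load 0.9355
6 30 source 0.9375
7 35 load 0.9372
8 40 source 0.9375
9 45 load 0.9375
10 50 source 0.9375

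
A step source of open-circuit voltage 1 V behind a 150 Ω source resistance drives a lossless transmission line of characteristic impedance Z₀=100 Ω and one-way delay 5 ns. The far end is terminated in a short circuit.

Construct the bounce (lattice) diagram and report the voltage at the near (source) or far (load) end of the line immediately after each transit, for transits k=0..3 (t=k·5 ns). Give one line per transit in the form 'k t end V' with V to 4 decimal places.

0 0 source 0.4000
1 5 load 0.0000
2 10 source -0.0800
3 15 load 0.0000

Γ_L=-1.000000, Γ_S=0.200000; launch V₁=1·100/250=0.400000
k=0 src: V=0.4000
k=1 load: inc=0.400000, refl=0.400000·-1.000000=-0.4000; V=0.000000+0.400000+-0.400000=0.0000
k=2 src: inc=-0.400000, refl=-0.400000·0.200000=-0.0800; V=0.400000+-0.400000+-0.080000=-0.0800
k=3 load: inc=-0.080000, refl=-0.080000·-1.000000=0.0800; V=0.000000+-0.080000+0.080000=0.0000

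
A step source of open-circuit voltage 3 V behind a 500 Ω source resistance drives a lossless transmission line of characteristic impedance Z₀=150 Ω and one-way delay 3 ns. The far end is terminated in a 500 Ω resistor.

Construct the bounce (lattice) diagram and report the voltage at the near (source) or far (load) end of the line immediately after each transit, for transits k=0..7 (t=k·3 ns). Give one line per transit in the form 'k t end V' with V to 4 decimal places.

Γ_L=0.538462, Γ_S=0.538462; launch V₁=3·150/650=0.692308
k=0 src: V=0.6923
k=1 load: inc=0.692308, refl=0.692308·0.538462=0.3728; V=0.000000+0.692308+0.372781=1.0651
k=2 src: inc=0.372781, refl=0.372781·0.538462=0.2007; V=0.692308+0.372781+0.200728=1.2658
k=3 load: inc=0.200728, refl=0.200728·0.538462=0.1081; V=1.065089+0.200728+0.108084=1.3739
k=4 src: inc=0.108084, refl=0.108084·0.538462=0.0582; V=1.265817+0.108084+0.058199=1.4321
k=5 load: inc=0.058199, refl=0.058199·0.538462=0.0313; V=1.373901+0.058199+0.031338=1.4634
k=6 src: inc=0.031338, refl=0.031338·0.538462=0.0169; V=1.432101+0.031338+0.016874=1.4803
k=7 load: inc=0.016874, refl=0.016874·0.538462=0.0091; V=1.463439+0.016874+0.009086=1.4894

0 0 source 0.6923
1 3 load 1.0651
2 6 source 1.2658
3 9 load 1.3739
4 12 source 1.4321
5 15 load 1.4634
6 18 source 1.4803
7 21 load 1.4894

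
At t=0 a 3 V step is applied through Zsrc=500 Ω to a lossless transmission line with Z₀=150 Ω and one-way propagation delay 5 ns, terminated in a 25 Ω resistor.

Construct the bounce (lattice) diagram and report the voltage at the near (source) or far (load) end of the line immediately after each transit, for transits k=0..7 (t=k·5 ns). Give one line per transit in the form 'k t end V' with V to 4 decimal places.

Γ_L=-0.714286, Γ_S=0.538462; launch V₁=3·150/650=0.692308
k=0 src: V=0.6923
k=1 load: inc=0.692308, refl=0.692308·-0.714286=-0.4945; V=0.000000+0.692308+-0.494505=0.1978
k=2 src: inc=-0.494505, refl=-0.494505·0.538462=-0.2663; V=0.692308+-0.494505+-0.266272=-0.0685
k=3 load: inc=-0.266272, refl=-0.266272·-0.714286=0.1902; V=0.197802+-0.266272+0.190194=0.1217
k=4 src: inc=0.190194, refl=0.190194·0.538462=0.1024; V=-0.068470+0.190194+0.102412=0.2241
k=5 load: inc=0.102412, refl=0.102412·-0.714286=-0.0732; V=0.121724+0.102412+-0.073152=0.1510
k=6 src: inc=-0.073152, refl=-0.073152·0.538462=-0.0394; V=0.224137+-0.073152+-0.039389=0.1116
k=7 load: inc=-0.039389, refl=-0.039389·-0.714286=0.0281; V=0.150985+-0.039389+0.028135=0.1397

0 0 source 0.6923
1 5 load 0.1978
2 10 source -0.0685
3 15 load 0.1217
4 20 source 0.2241
5 25 load 0.1510
6 30 source 0.1116
7 35 load 0.1397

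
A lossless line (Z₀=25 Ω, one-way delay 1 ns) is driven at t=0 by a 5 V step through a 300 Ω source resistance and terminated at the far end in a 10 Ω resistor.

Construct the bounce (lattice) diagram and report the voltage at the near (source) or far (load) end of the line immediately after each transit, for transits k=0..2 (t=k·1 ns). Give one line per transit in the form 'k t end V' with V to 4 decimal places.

0 0 source 0.3846
1 1 load 0.2198
2 2 source 0.0803

Γ_L=-0.428571, Γ_S=0.846154; launch V₁=5·25/325=0.384615
k=0 src: V=0.3846
k=1 load: inc=0.384615, refl=0.384615·-0.428571=-0.1648; V=0.000000+0.384615+-0.164835=0.2198
k=2 src: inc=-0.164835, refl=-0.164835·0.846154=-0.1395; V=0.384615+-0.164835+-0.139476=0.0803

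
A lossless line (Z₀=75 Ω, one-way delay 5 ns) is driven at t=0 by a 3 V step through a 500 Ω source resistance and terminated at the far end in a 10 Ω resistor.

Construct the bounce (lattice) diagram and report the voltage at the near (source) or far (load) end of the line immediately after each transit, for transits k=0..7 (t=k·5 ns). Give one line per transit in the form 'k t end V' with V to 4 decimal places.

Γ_L=-0.764706, Γ_S=0.739130; launch V₁=3·75/575=0.391304
k=0 src: V=0.3913
k=1 load: inc=0.391304, refl=0.391304·-0.764706=-0.2992; V=0.000000+0.391304+-0.299233=0.0921
k=2 src: inc=-0.299233, refl=-0.299233·0.739130=-0.2212; V=0.391304+-0.299233+-0.221172=-0.1291
k=3 load: inc=-0.221172, refl=-0.221172·-0.764706=0.1691; V=0.092072+-0.221172+0.169132=0.0400
k=4 src: inc=0.169132, refl=0.169132·0.739130=0.1250; V=-0.129100+0.169132+0.125010=0.1650
k=5 load: inc=0.125010, refl=0.125010·-0.764706=-0.0956; V=0.040031+0.125010+-0.095596=0.0694
k=6 src: inc=-0.095596, refl=-0.095596·0.739130=-0.0707; V=0.165041+-0.095596+-0.070658=-0.0012
k=7 load: inc=-0.070658, refl=-0.070658·-0.764706=0.0540; V=0.069445+-0.070658+0.054033=0.0528

0 0 source 0.3913
1 5 load 0.0921
2 10 source -0.1291
3 15 load 0.0400
4 20 source 0.1650
5 25 load 0.0694
6 30 source -0.0012
7 35 load 0.0528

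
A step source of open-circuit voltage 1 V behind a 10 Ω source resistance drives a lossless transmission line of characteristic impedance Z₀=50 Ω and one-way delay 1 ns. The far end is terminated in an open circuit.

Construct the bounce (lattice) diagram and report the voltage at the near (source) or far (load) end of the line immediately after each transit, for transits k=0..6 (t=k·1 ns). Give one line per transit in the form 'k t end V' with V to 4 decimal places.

Γ_L=1.000000, Γ_S=-0.666667; launch V₁=1·50/60=0.833333
k=0 src: V=0.8333
k=1 load: inc=0.833333, refl=0.833333·1.000000=0.8333; V=0.000000+0.833333+0.833333=1.6667
k=2 src: inc=0.833333, refl=0.833333·-0.666667=-0.5556; V=0.833333+0.833333+-0.555556=1.1111
k=3 load: inc=-0.555556, refl=-0.555556·1.000000=-0.5556; V=1.666667+-0.555556+-0.555556=0.5556
k=4 src: inc=-0.555556, refl=-0.555556·-0.666667=0.3704; V=1.111111+-0.555556+0.370370=0.9259
k=5 load: inc=0.370370, refl=0.370370·1.000000=0.3704; V=0.555556+0.370370+0.370370=1.2963
k=6 src: inc=0.370370, refl=0.370370·-0.666667=-0.2469; V=0.925926+0.370370+-0.246914=1.0494

0 0 source 0.8333
1 1 load 1.6667
2 2 source 1.1111
3 3 load 0.5556
4 4 source 0.9259
5 5 load 1.2963
6 6 source 1.0494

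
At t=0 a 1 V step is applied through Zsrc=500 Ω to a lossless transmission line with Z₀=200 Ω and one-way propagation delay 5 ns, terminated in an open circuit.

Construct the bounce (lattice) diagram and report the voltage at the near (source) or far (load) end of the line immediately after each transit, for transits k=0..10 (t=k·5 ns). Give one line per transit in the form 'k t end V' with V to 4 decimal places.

0 0 source 0.2857
1 5 load 0.5714
2 10 source 0.6939
3 15 load 0.8163
4 20 source 0.8688
5 25 load 0.9213
6 30 source 0.9438
7 35 load 0.9663
8 40 source 0.9759
9 45 load 0.9855
10 50 source 0.9897

Γ_L=1.000000, Γ_S=0.428571; launch V₁=1·200/700=0.285714
k=0 src: V=0.2857
k=1 load: inc=0.285714, refl=0.285714·1.000000=0.2857; V=0.000000+0.285714+0.285714=0.5714
k=2 src: inc=0.285714, refl=0.285714·0.428571=0.1224; V=0.285714+0.285714+0.122449=0.6939
k=3 load: inc=0.122449, refl=0.122449·1.000000=0.1224; V=0.571429+0.122449+0.122449=0.8163
k=4 src: inc=0.122449, refl=0.122449·0.428571=0.0525; V=0.693878+0.122449+0.052478=0.8688
k=5 load: inc=0.052478, refl=0.052478·1.000000=0.0525; V=0.816327+0.052478+0.052478=0.9213
k=6 src: inc=0.052478, refl=0.052478·0.428571=0.0225; V=0.868805+0.052478+0.022491=0.9438
k=7 load: inc=0.022491, refl=0.022491·1.000000=0.0225; V=0.921283+0.022491+0.022491=0.9663
k=8 src: inc=0.022491, refl=0.022491·0.428571=0.0096; V=0.943773+0.022491+0.009639=0.9759
k=9 load: inc=0.009639, refl=0.009639·1.000000=0.0096; V=0.966264+0.009639+0.009639=0.9855
k=10 src: inc=0.009639, refl=0.009639·0.428571=0.0041; V=0.975903+0.009639+0.004131=0.9897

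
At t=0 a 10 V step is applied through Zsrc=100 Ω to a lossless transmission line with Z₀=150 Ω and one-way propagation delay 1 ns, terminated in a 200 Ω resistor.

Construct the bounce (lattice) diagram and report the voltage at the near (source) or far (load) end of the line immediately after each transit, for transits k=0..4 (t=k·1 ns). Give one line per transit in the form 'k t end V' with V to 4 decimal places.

0 0 source 6.0000
1 1 load 6.8571
2 2 source 6.6857
3 3 load 6.6612
4 4 source 6.6661

Γ_L=0.142857, Γ_S=-0.200000; launch V₁=10·150/250=6.000000
k=0 src: V=6.0000
k=1 load: inc=6.000000, refl=6.000000·0.142857=0.8571; V=0.000000+6.000000+0.857143=6.8571
k=2 src: inc=0.857143, refl=0.857143·-0.200000=-0.1714; V=6.000000+0.857143+-0.171429=6.6857
k=3 load: inc=-0.171429, refl=-0.171429·0.142857=-0.0245; V=6.857143+-0.171429+-0.024490=6.6612
k=4 src: inc=-0.024490, refl=-0.024490·-0.200000=0.0049; V=6.685714+-0.024490+0.004898=6.6661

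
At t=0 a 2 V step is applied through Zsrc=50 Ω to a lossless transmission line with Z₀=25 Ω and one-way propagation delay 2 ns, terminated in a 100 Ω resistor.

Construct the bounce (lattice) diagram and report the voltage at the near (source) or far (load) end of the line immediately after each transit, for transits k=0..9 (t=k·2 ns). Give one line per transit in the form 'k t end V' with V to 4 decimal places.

Γ_L=0.600000, Γ_S=0.333333; launch V₁=2·25/75=0.666667
k=0 src: V=0.6667
k=1 load: inc=0.666667, refl=0.666667·0.600000=0.4000; V=0.000000+0.666667+0.400000=1.0667
k=2 src: inc=0.400000, refl=0.400000·0.333333=0.1333; V=0.666667+0.400000+0.133333=1.2000
k=3 load: inc=0.133333, refl=0.133333·0.600000=0.0800; V=1.066667+0.133333+0.080000=1.2800
k=4 src: inc=0.080000, refl=0.080000·0.333333=0.0267; V=1.200000+0.080000+0.026667=1.3067
k=5 load: inc=0.026667, refl=0.026667·0.600000=0.0160; V=1.280000+0.026667+0.016000=1.3227
k=6 src: inc=0.016000, refl=0.016000·0.333333=0.0053; V=1.306667+0.016000+0.005333=1.3280
k=7 load: inc=0.005333, refl=0.005333·0.600000=0.0032; V=1.322667+0.005333+0.003200=1.3312
k=8 src: inc=0.003200, refl=0.003200·0.333333=0.0011; V=1.328000+0.003200+0.001067=1.3323
k=9 load: inc=0.001067, refl=0.001067·0.600000=0.0006; V=1.331200+0.001067+0.000640=1.3329

0 0 source 0.6667
1 2 load 1.0667
2 4 source 1.2000
3 6 load 1.2800
4 8 source 1.3067
5 10 load 1.3227
6 12 source 1.3280
7 14 load 1.3312
8 16 source 1.3323
9 18 load 1.3329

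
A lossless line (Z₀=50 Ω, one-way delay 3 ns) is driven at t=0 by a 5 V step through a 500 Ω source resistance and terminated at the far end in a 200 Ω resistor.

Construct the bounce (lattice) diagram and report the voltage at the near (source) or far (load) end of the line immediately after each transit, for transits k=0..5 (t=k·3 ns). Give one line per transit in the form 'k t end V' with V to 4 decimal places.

0 0 source 0.4545
1 3 load 0.7273
2 6 source 0.9504
3 9 load 1.0843
4 12 source 1.1938
5 15 load 1.2596

Γ_L=0.600000, Γ_S=0.818182; launch V₁=5·50/550=0.454545
k=0 src: V=0.4545
k=1 load: inc=0.454545, refl=0.454545·0.600000=0.2727; V=0.000000+0.454545+0.272727=0.7273
k=2 src: inc=0.272727, refl=0.272727·0.818182=0.2231; V=0.454545+0.272727+0.223140=0.9504
k=3 load: inc=0.223140, refl=0.223140·0.600000=0.1339; V=0.727273+0.223140+0.133884=1.0843
k=4 src: inc=0.133884, refl=0.133884·0.818182=0.1095; V=0.950413+0.133884+0.109542=1.1938
k=5 load: inc=0.109542, refl=0.109542·0.600000=0.0657; V=1.084298+0.109542+0.065725=1.2596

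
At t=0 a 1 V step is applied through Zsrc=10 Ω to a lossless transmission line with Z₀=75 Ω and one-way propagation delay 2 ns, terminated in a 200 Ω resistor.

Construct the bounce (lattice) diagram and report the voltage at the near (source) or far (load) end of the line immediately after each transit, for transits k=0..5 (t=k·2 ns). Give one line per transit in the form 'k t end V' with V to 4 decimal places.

Γ_L=0.454545, Γ_S=-0.764706; launch V₁=1·75/85=0.882353
k=0 src: V=0.8824
k=1 load: inc=0.882353, refl=0.882353·0.454545=0.4011; V=0.000000+0.882353+0.401070=1.2834
k=2 src: inc=0.401070, refl=0.401070·-0.764706=-0.3067; V=0.882353+0.401070+-0.306700=0.9767
k=3 load: inc=-0.306700, refl=-0.306700·0.454545=-0.1394; V=1.283422+-0.306700+-0.139409=0.8373
k=4 src: inc=-0.139409, refl=-0.139409·-0.764706=0.1066; V=0.976722+-0.139409+0.106607=0.9439
k=5 load: inc=0.106607, refl=0.106607·0.454545=0.0485; V=0.837313+0.106607+0.048458=0.9924

0 0 source 0.8824
1 2 load 1.2834
2 4 source 0.9767
3 6 load 0.8373
4 8 source 0.9439
5 10 load 0.9924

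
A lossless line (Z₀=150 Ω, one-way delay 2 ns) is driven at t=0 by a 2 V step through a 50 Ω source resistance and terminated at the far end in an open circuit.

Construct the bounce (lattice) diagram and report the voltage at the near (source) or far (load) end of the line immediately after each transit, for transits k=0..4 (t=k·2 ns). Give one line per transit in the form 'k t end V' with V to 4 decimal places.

Γ_L=1.000000, Γ_S=-0.500000; launch V₁=2·150/200=1.500000
k=0 src: V=1.5000
k=1 load: inc=1.500000, refl=1.500000·1.000000=1.5000; V=0.000000+1.500000+1.500000=3.0000
k=2 src: inc=1.500000, refl=1.500000·-0.500000=-0.7500; V=1.500000+1.500000+-0.750000=2.2500
k=3 load: inc=-0.750000, refl=-0.750000·1.000000=-0.7500; V=3.000000+-0.750000+-0.750000=1.5000
k=4 src: inc=-0.750000, refl=-0.750000·-0.500000=0.3750; V=2.250000+-0.750000+0.375000=1.8750

0 0 source 1.5000
1 2 load 3.0000
2 4 source 2.2500
3 6 load 1.5000
4 8 source 1.8750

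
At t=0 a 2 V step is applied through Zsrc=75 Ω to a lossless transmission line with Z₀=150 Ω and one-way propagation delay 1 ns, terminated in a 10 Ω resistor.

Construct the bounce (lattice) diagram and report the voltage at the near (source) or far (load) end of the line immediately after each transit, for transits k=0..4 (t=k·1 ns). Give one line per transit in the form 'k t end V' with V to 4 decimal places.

Γ_L=-0.875000, Γ_S=-0.333333; launch V₁=2·150/225=1.333333
k=0 src: V=1.3333
k=1 load: inc=1.333333, refl=1.333333·-0.875000=-1.1667; V=0.000000+1.333333+-1.166667=0.1667
k=2 src: inc=-1.166667, refl=-1.166667·-0.333333=0.3889; V=1.333333+-1.166667+0.388889=0.5556
k=3 load: inc=0.388889, refl=0.388889·-0.875000=-0.3403; V=0.166667+0.388889+-0.340278=0.2153
k=4 src: inc=-0.340278, refl=-0.340278·-0.333333=0.1134; V=0.555556+-0.340278+0.113426=0.3287

0 0 source 1.3333
1 1 load 0.1667
2 2 source 0.5556
3 3 load 0.2153
4 4 source 0.3287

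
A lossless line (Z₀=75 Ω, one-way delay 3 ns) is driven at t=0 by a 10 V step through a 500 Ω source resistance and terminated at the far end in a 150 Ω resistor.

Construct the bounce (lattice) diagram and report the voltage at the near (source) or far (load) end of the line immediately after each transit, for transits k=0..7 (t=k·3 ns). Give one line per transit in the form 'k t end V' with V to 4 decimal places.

Γ_L=0.333333, Γ_S=0.739130; launch V₁=10·75/575=1.304348
k=0 src: V=1.3043
k=1 load: inc=1.304348, refl=1.304348·0.333333=0.4348; V=0.000000+1.304348+0.434783=1.7391
k=2 src: inc=0.434783, refl=0.434783·0.739130=0.3214; V=1.304348+0.434783+0.321361=2.0605
k=3 load: inc=0.321361, refl=0.321361·0.333333=0.1071; V=1.739130+0.321361+0.107120=2.1676
k=4 src: inc=0.107120, refl=0.107120·0.739130=0.0792; V=2.060491+0.107120+0.079176=2.2468
k=5 load: inc=0.079176, refl=0.079176·0.333333=0.0264; V=2.167612+0.079176+0.026392=2.2732
k=6 src: inc=0.026392, refl=0.026392·0.739130=0.0195; V=2.246788+0.026392+0.019507=2.2927
k=7 load: inc=0.019507, refl=0.019507·0.333333=0.0065; V=2.273180+0.019507+0.006502=2.2992

0 0 source 1.3043
1 3 load 1.7391
2 6 source 2.0605
3 9 load 2.1676
4 12 source 2.2468
5 15 load 2.2732
6 18 source 2.2927
7 21 load 2.2992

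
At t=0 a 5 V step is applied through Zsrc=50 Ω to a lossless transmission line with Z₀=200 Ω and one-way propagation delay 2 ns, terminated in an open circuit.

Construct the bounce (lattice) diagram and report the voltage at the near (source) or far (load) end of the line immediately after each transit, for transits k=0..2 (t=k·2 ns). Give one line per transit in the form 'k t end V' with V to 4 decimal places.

0 0 source 4.0000
1 2 load 8.0000
2 4 source 5.6000

Γ_L=1.000000, Γ_S=-0.600000; launch V₁=5·200/250=4.000000
k=0 src: V=4.0000
k=1 load: inc=4.000000, refl=4.000000·1.000000=4.0000; V=0.000000+4.000000+4.000000=8.0000
k=2 src: inc=4.000000, refl=4.000000·-0.600000=-2.4000; V=4.000000+4.000000+-2.400000=5.6000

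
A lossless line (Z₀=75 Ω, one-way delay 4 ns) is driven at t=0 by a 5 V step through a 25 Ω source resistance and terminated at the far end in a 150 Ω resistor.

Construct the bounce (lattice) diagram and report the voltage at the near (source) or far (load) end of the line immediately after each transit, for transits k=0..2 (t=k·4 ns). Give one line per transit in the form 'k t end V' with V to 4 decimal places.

Γ_L=0.333333, Γ_S=-0.500000; launch V₁=5·75/100=3.750000
k=0 src: V=3.7500
k=1 load: inc=3.750000, refl=3.750000·0.333333=1.2500; V=0.000000+3.750000+1.250000=5.0000
k=2 src: inc=1.250000, refl=1.250000·-0.500000=-0.6250; V=3.750000+1.250000+-0.625000=4.3750

0 0 source 3.7500
1 4 load 5.0000
2 8 source 4.3750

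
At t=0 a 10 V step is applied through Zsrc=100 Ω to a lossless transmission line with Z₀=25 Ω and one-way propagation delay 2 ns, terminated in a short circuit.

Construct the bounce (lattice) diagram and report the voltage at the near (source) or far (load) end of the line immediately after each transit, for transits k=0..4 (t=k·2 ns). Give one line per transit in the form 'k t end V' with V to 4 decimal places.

0 0 source 2.0000
1 2 load 0.0000
2 4 source -1.2000
3 6 load 0.0000
4 8 source 0.7200

Γ_L=-1.000000, Γ_S=0.600000; launch V₁=10·25/125=2.000000
k=0 src: V=2.0000
k=1 load: inc=2.000000, refl=2.000000·-1.000000=-2.0000; V=0.000000+2.000000+-2.000000=0.0000
k=2 src: inc=-2.000000, refl=-2.000000·0.600000=-1.2000; V=2.000000+-2.000000+-1.200000=-1.2000
k=3 load: inc=-1.200000, refl=-1.200000·-1.000000=1.2000; V=0.000000+-1.200000+1.200000=0.0000
k=4 src: inc=1.200000, refl=1.200000·0.600000=0.7200; V=-1.200000+1.200000+0.720000=0.7200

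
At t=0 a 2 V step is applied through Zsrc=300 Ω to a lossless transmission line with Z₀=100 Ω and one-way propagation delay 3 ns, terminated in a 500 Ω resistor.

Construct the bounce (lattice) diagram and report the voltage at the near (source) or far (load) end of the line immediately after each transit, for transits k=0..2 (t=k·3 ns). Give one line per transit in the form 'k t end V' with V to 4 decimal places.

0 0 source 0.5000
1 3 load 0.8333
2 6 source 1.0000

Γ_L=0.666667, Γ_S=0.500000; launch V₁=2·100/400=0.500000
k=0 src: V=0.5000
k=1 load: inc=0.500000, refl=0.500000·0.666667=0.3333; V=0.000000+0.500000+0.333333=0.8333
k=2 src: inc=0.333333, refl=0.333333·0.500000=0.1667; V=0.500000+0.333333+0.166667=1.0000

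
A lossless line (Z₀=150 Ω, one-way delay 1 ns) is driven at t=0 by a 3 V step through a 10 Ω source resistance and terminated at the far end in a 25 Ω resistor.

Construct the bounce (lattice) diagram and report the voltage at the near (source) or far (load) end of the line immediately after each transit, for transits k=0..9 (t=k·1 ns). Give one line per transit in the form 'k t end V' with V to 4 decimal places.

0 0 source 2.8125
1 1 load 0.8036
2 2 source 2.5614
3 3 load 1.3058
4 4 source 2.4044
5 5 load 1.6197
6 6 source 2.3063
7 7 load 1.8159
8 8 source 2.2450
9 9 load 1.9385

Γ_L=-0.714286, Γ_S=-0.875000; launch V₁=3·150/160=2.812500
k=0 src: V=2.8125
k=1 load: inc=2.812500, refl=2.812500·-0.714286=-2.0089; V=0.000000+2.812500+-2.008929=0.8036
k=2 src: inc=-2.008929, refl=-2.008929·-0.875000=1.7578; V=2.812500+-2.008929+1.757812=2.5614
k=3 load: inc=1.757812, refl=1.757812·-0.714286=-1.2556; V=0.803571+1.757812+-1.255580=1.3058
k=4 src: inc=-1.255580, refl=-1.255580·-0.875000=1.0986; V=2.561384+-1.255580+1.098633=2.4044
k=5 load: inc=1.098633, refl=1.098633·-0.714286=-0.7847; V=1.305804+1.098633+-0.784738=1.6197
k=6 src: inc=-0.784738, refl=-0.784738·-0.875000=0.6866; V=2.404436+-0.784738+0.686646=2.3063
k=7 load: inc=0.686646, refl=0.686646·-0.714286=-0.4905; V=1.619699+0.686646+-0.490461=1.8159
k=8 src: inc=-0.490461, refl=-0.490461·-0.875000=0.4292; V=2.306344+-0.490461+0.429153=2.2450
k=9 load: inc=0.429153, refl=0.429153·-0.714286=-0.3065; V=1.815883+0.429153+-0.306538=1.9385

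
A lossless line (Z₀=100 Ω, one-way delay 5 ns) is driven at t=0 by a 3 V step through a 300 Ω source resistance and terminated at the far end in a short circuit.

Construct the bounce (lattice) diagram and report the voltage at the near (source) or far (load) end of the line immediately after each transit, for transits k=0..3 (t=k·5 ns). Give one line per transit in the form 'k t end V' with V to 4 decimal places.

0 0 source 0.7500
1 5 load 0.0000
2 10 source -0.3750
3 15 load 0.0000

Γ_L=-1.000000, Γ_S=0.500000; launch V₁=3·100/400=0.750000
k=0 src: V=0.7500
k=1 load: inc=0.750000, refl=0.750000·-1.000000=-0.7500; V=0.000000+0.750000+-0.750000=0.0000
k=2 src: inc=-0.750000, refl=-0.750000·0.500000=-0.3750; V=0.750000+-0.750000+-0.375000=-0.3750
k=3 load: inc=-0.375000, refl=-0.375000·-1.000000=0.3750; V=0.000000+-0.375000+0.375000=0.0000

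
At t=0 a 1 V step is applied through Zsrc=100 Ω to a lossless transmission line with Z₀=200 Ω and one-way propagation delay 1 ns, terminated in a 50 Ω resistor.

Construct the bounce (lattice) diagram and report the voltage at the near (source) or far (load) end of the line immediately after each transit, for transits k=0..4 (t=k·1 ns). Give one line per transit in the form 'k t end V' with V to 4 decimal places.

0 0 source 0.6667
1 1 load 0.2667
2 2 source 0.4000
3 3 load 0.3200
4 4 source 0.3467

Γ_L=-0.600000, Γ_S=-0.333333; launch V₁=1·200/300=0.666667
k=0 src: V=0.6667
k=1 load: inc=0.666667, refl=0.666667·-0.600000=-0.4000; V=0.000000+0.666667+-0.400000=0.2667
k=2 src: inc=-0.400000, refl=-0.400000·-0.333333=0.1333; V=0.666667+-0.400000+0.133333=0.4000
k=3 load: inc=0.133333, refl=0.133333·-0.600000=-0.0800; V=0.266667+0.133333+-0.080000=0.3200
k=4 src: inc=-0.080000, refl=-0.080000·-0.333333=0.0267; V=0.400000+-0.080000+0.026667=0.3467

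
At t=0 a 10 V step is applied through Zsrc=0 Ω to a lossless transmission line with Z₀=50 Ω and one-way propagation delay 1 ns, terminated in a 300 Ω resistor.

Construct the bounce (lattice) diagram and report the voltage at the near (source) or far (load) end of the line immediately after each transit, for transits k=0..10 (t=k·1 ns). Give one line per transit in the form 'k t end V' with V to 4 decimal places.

Γ_L=0.714286, Γ_S=-1.000000; launch V₁=10·50/50=10.000000
k=0 src: V=10.0000
k=1 load: inc=10.000000, refl=10.000000·0.714286=7.1429; V=0.000000+10.000000+7.142857=17.1429
k=2 src: inc=7.142857, refl=7.142857·-1.000000=-7.1429; V=10.000000+7.142857+-7.142857=10.0000
k=3 load: inc=-7.142857, refl=-7.142857·0.714286=-5.1020; V=17.142857+-7.142857+-5.102041=4.8980
k=4 src: inc=-5.102041, refl=-5.102041·-1.000000=5.1020; V=10.000000+-5.102041+5.102041=10.0000
k=5 load: inc=5.102041, refl=5.102041·0.714286=3.6443; V=4.897959+5.102041+3.644315=13.6443
k=6 src: inc=3.644315, refl=3.644315·-1.000000=-3.6443; V=10.000000+3.644315+-3.644315=10.0000
k=7 load: inc=-3.644315, refl=-3.644315·0.714286=-2.6031; V=13.644315+-3.644315+-2.603082=7.3969
k=8 src: inc=-2.603082, refl=-2.603082·-1.000000=2.6031; V=10.000000+-2.603082+2.603082=10.0000
k=9 load: inc=2.603082, refl=2.603082·0.714286=1.8593; V=7.396918+2.603082+1.859344=11.8593
k=10 src: inc=1.859344, refl=1.859344·-1.000000=-1.8593; V=10.000000+1.859344+-1.859344=10.0000

0 0 source 10.0000
1 1 load 17.1429
2 2 source 10.0000
3 3 load 4.8980
4 4 source 10.0000
5 5 load 13.6443
6 6 source 10.0000
7 7 load 7.3969
8 8 source 10.0000
9 9 load 11.8593
10 10 source 10.0000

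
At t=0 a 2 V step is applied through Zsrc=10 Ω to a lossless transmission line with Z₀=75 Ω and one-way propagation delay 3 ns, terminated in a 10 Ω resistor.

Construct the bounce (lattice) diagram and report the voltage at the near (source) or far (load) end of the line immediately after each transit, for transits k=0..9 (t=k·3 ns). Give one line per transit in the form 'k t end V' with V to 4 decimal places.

Γ_L=-0.764706, Γ_S=-0.764706; launch V₁=2·75/85=1.764706
k=0 src: V=1.7647
k=1 load: inc=1.764706, refl=1.764706·-0.764706=-1.3495; V=0.000000+1.764706+-1.349481=0.4152
k=2 src: inc=-1.349481, refl=-1.349481·-0.764706=1.0320; V=1.764706+-1.349481+1.031956=1.4472
k=3 load: inc=1.031956, refl=1.031956·-0.764706=-0.7891; V=0.415225+1.031956+-0.789143=0.6580
k=4 src: inc=-0.789143, refl=-0.789143·-0.764706=0.6035; V=1.447181+-0.789143+0.603462=1.2615
k=5 load: inc=0.603462, refl=0.603462·-0.764706=-0.4615; V=0.658038+0.603462+-0.461471=0.8000
k=6 src: inc=-0.461471, refl=-0.461471·-0.764706=0.3529; V=1.261500+-0.461471+0.352890=1.1529
k=7 load: inc=0.352890, refl=0.352890·-0.764706=-0.2699; V=0.800029+0.352890+-0.269857=0.8831
k=8 src: inc=-0.269857, refl=-0.269857·-0.764706=0.2064; V=1.152919+-0.269857+0.206361=1.0894
k=9 load: inc=0.206361, refl=0.206361·-0.764706=-0.1578; V=0.883062+0.206361+-0.157806=0.9316

0 0 source 1.7647
1 3 load 0.4152
2 6 source 1.4472
3 9 load 0.6580
4 12 source 1.2615
5 15 load 0.8000
6 18 source 1.1529
7 21 load 0.8831
8 24 source 1.0894
9 27 load 0.9316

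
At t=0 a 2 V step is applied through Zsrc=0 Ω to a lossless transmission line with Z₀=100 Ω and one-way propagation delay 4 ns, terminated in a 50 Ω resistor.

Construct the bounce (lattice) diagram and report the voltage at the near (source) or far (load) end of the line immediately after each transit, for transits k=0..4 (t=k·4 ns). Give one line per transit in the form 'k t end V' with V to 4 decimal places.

0 0 source 2.0000
1 4 load 1.3333
2 8 source 2.0000
3 12 load 1.7778
4 16 source 2.0000

Γ_L=-0.333333, Γ_S=-1.000000; launch V₁=2·100/100=2.000000
k=0 src: V=2.0000
k=1 load: inc=2.000000, refl=2.000000·-0.333333=-0.6667; V=0.000000+2.000000+-0.666667=1.3333
k=2 src: inc=-0.666667, refl=-0.666667·-1.000000=0.6667; V=2.000000+-0.666667+0.666667=2.0000
k=3 load: inc=0.666667, refl=0.666667·-0.333333=-0.2222; V=1.333333+0.666667+-0.222222=1.7778
k=4 src: inc=-0.222222, refl=-0.222222·-1.000000=0.2222; V=2.000000+-0.222222+0.222222=2.0000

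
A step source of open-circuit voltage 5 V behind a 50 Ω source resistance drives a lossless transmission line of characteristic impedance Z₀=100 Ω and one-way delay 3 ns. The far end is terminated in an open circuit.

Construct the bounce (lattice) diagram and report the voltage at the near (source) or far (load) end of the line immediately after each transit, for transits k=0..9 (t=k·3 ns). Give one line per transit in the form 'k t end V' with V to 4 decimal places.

0 0 source 3.3333
1 3 load 6.6667
2 6 source 5.5556
3 9 load 4.4444
4 12 source 4.8148
5 15 load 5.1852
6 18 source 5.0617
7 21 load 4.9383
8 24 source 4.9794
9 27 load 5.0206

Γ_L=1.000000, Γ_S=-0.333333; launch V₁=5·100/150=3.333333
k=0 src: V=3.3333
k=1 load: inc=3.333333, refl=3.333333·1.000000=3.3333; V=0.000000+3.333333+3.333333=6.6667
k=2 src: inc=3.333333, refl=3.333333·-0.333333=-1.1111; V=3.333333+3.333333+-1.111111=5.5556
k=3 load: inc=-1.111111, refl=-1.111111·1.000000=-1.1111; V=6.666667+-1.111111+-1.111111=4.4444
k=4 src: inc=-1.111111, refl=-1.111111·-0.333333=0.3704; V=5.555556+-1.111111+0.370370=4.8148
k=5 load: inc=0.370370, refl=0.370370·1.000000=0.3704; V=4.444444+0.370370+0.370370=5.1852
k=6 src: inc=0.370370, refl=0.370370·-0.333333=-0.1235; V=4.814815+0.370370+-0.123457=5.0617
k=7 load: inc=-0.123457, refl=-0.123457·1.000000=-0.1235; V=5.185185+-0.123457+-0.123457=4.9383
k=8 src: inc=-0.123457, refl=-0.123457·-0.333333=0.0412; V=5.061728+-0.123457+0.041152=4.9794
k=9 load: inc=0.041152, refl=0.041152·1.000000=0.0412; V=4.938272+0.041152+0.041152=5.0206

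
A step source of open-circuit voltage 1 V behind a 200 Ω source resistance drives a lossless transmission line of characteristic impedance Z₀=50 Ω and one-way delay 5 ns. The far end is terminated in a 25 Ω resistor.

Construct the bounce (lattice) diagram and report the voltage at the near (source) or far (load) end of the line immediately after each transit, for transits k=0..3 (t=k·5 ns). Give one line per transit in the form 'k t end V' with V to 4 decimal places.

0 0 source 0.2000
1 5 load 0.1333
2 10 source 0.0933
3 15 load 0.1067

Γ_L=-0.333333, Γ_S=0.600000; launch V₁=1·50/250=0.200000
k=0 src: V=0.2000
k=1 load: inc=0.200000, refl=0.200000·-0.333333=-0.0667; V=0.000000+0.200000+-0.066667=0.1333
k=2 src: inc=-0.066667, refl=-0.066667·0.600000=-0.0400; V=0.200000+-0.066667+-0.040000=0.0933
k=3 load: inc=-0.040000, refl=-0.040000·-0.333333=0.0133; V=0.133333+-0.040000+0.013333=0.1067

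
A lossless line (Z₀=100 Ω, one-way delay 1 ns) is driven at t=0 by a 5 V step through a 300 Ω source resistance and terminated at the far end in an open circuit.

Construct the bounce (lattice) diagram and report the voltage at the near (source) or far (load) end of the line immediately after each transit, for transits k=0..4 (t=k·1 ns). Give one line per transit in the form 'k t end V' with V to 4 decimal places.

Γ_L=1.000000, Γ_S=0.500000; launch V₁=5·100/400=1.250000
k=0 src: V=1.2500
k=1 load: inc=1.250000, refl=1.250000·1.000000=1.2500; V=0.000000+1.250000+1.250000=2.5000
k=2 src: inc=1.250000, refl=1.250000·0.500000=0.6250; V=1.250000+1.250000+0.625000=3.1250
k=3 load: inc=0.625000, refl=0.625000·1.000000=0.6250; V=2.500000+0.625000+0.625000=3.7500
k=4 src: inc=0.625000, refl=0.625000·0.500000=0.3125; V=3.125000+0.625000+0.312500=4.0625

0 0 source 1.2500
1 1 load 2.5000
2 2 source 3.1250
3 3 load 3.7500
4 4 source 4.0625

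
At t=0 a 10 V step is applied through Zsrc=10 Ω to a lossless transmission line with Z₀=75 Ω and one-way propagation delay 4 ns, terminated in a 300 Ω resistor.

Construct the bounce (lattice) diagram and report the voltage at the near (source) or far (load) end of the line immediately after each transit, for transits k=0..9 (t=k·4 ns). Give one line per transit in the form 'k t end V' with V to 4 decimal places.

Γ_L=0.600000, Γ_S=-0.764706; launch V₁=10·75/85=8.823529
k=0 src: V=8.8235
k=1 load: inc=8.823529, refl=8.823529·0.600000=5.2941; V=0.000000+8.823529+5.294118=14.1176
k=2 src: inc=5.294118, refl=5.294118·-0.764706=-4.0484; V=8.823529+5.294118+-4.048443=10.0692
k=3 load: inc=-4.048443, refl=-4.048443·0.600000=-2.4291; V=14.117647+-4.048443+-2.429066=7.6401
k=4 src: inc=-2.429066, refl=-2.429066·-0.764706=1.8575; V=10.069204+-2.429066+1.857521=9.4977
k=5 load: inc=1.857521, refl=1.857521·0.600000=1.1145; V=7.640138+1.857521+1.114513=10.6122
k=6 src: inc=1.114513, refl=1.114513·-0.764706=-0.8523; V=9.497659+1.114513+-0.852274=9.7599
k=7 load: inc=-0.852274, refl=-0.852274·0.600000=-0.5114; V=10.612172+-0.852274+-0.511365=9.2485
k=8 src: inc=-0.511365, refl=-0.511365·-0.764706=0.3910; V=9.759898+-0.511365+0.391043=9.6396
k=9 load: inc=0.391043, refl=0.391043·0.600000=0.2346; V=9.248533+0.391043+0.234626=9.8742

0 0 source 8.8235
1 4 load 14.1176
2 8 source 10.0692
3 12 load 7.6401
4 16 source 9.4977
5 20 load 10.6122
6 24 source 9.7599
7 28 load 9.2485
8 32 source 9.6396
9 36 load 9.8742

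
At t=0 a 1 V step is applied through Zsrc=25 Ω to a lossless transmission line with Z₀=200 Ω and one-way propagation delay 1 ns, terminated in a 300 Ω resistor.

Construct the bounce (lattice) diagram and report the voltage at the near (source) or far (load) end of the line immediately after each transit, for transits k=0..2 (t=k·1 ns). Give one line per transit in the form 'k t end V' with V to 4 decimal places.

Γ_L=0.200000, Γ_S=-0.777778; launch V₁=1·200/225=0.888889
k=0 src: V=0.8889
k=1 load: inc=0.888889, refl=0.888889·0.200000=0.1778; V=0.000000+0.888889+0.177778=1.0667
k=2 src: inc=0.177778, refl=0.177778·-0.777778=-0.1383; V=0.888889+0.177778+-0.138272=0.9284

0 0 source 0.8889
1 1 load 1.0667
2 2 source 0.9284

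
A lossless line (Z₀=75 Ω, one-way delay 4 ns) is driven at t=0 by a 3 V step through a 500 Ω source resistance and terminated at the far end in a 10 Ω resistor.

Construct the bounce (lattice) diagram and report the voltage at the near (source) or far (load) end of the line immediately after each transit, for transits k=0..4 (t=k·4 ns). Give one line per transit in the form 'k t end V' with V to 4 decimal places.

Γ_L=-0.764706, Γ_S=0.739130; launch V₁=3·75/575=0.391304
k=0 src: V=0.3913
k=1 load: inc=0.391304, refl=0.391304·-0.764706=-0.2992; V=0.000000+0.391304+-0.299233=0.0921
k=2 src: inc=-0.299233, refl=-0.299233·0.739130=-0.2212; V=0.391304+-0.299233+-0.221172=-0.1291
k=3 load: inc=-0.221172, refl=-0.221172·-0.764706=0.1691; V=0.092072+-0.221172+0.169132=0.0400
k=4 src: inc=0.169132, refl=0.169132·0.739130=0.1250; V=-0.129100+0.169132+0.125010=0.1650

0 0 source 0.3913
1 4 load 0.0921
2 8 source -0.1291
3 12 load 0.0400
4 16 source 0.1650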